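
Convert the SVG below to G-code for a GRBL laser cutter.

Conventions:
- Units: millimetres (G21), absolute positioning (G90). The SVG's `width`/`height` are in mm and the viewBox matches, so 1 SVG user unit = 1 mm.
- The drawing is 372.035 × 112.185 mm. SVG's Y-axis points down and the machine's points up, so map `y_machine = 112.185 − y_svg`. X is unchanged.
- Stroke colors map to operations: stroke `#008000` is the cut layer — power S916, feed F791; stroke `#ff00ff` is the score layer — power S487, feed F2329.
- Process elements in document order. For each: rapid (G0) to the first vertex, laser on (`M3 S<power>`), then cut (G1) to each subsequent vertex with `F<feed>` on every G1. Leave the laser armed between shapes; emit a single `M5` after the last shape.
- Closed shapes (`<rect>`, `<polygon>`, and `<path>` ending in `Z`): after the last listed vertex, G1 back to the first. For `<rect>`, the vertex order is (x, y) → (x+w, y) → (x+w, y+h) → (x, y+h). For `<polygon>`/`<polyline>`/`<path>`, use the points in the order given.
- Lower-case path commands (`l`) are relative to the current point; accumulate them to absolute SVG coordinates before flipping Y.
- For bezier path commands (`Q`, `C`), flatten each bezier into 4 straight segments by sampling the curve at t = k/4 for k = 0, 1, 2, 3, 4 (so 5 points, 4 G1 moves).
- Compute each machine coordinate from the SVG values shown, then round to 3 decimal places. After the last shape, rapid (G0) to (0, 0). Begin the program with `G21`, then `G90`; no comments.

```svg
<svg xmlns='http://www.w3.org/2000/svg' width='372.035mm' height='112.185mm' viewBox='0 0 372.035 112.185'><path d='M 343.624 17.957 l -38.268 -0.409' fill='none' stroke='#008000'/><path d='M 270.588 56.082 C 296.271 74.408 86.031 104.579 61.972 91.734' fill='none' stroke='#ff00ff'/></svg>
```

G21
G90
G0 X343.624 Y94.228
M3 S916
G1 X305.356 Y94.637 F791
G0 X270.588 Y56.103
M3 S487
G1 X252.210 Y40.995 F2329
G1 X184.933 Y26.588 F2329
G1 X108.330 Y18.026 F2329
G1 X61.972 Y20.451 F2329
M5
G0 X0.000 Y0.000

Since the viewBox matches the mm dimensions, user units are millimetres directly. The only transform is the Y-flip y_m = 112.185 − y_svg.

Shape 1 is a line segment drawn with `<path>`. Its stroke #008000 means cut at S916, F791. After flipping Y the toolpath is (343.624,94.228) → (305.356,94.637).

Shape 2 is a cubic bezier drawn with `<path>`. Its stroke #ff00ff means score at S487, F2329. After flipping Y the toolpath is (270.588,56.103) → (252.210,40.995) → (184.933,26.588) → (108.330,18.026) → (61.972,20.451).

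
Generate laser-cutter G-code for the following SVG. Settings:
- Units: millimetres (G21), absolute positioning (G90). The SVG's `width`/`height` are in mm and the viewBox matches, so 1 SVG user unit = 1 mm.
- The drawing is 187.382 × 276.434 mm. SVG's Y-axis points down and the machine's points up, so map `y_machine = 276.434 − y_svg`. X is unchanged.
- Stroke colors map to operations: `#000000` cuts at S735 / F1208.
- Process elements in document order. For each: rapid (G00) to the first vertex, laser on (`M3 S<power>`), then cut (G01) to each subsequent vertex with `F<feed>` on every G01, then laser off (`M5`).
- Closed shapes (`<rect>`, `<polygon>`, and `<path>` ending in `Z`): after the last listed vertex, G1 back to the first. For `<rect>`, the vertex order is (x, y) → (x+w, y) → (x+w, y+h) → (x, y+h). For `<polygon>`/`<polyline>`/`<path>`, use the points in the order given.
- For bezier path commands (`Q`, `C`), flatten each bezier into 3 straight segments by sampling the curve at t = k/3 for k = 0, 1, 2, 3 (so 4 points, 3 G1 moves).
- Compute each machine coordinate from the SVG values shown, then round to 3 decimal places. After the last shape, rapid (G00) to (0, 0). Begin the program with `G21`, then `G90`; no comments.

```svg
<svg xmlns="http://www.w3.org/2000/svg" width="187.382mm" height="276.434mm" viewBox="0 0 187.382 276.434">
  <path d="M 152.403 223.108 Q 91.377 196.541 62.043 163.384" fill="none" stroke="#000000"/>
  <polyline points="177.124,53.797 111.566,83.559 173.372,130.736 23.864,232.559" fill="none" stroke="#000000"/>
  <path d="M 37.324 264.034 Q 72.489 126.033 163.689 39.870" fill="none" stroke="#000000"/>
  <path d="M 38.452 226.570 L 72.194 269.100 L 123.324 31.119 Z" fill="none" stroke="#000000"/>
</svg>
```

Since the viewBox matches the mm dimensions, user units are millimetres directly. The only transform is the Y-flip y_m = 276.434 − y_svg.

Shape 1 is a quadratic bezier drawn with `<path>`. Its stroke #000000 means cut at S735, F1208. After flipping Y the toolpath is (152.403,53.326) → (115.240,71.770) → (85.120,91.678) → (62.043,113.050).

Shape 2 is a open polyline drawn with `<polyline>`. Its stroke #000000 means cut at S735, F1208. After flipping Y the toolpath is (177.124,222.637) → (111.566,192.875) → (173.372,145.698) → (23.864,43.875).

Shape 3 is a quadratic bezier drawn with `<path>`. Its stroke #000000 means cut at S735, F1208. After flipping Y the toolpath is (37.324,12.400) → (66.993,98.641) → (109.115,173.362) → (163.689,236.564).

Shape 4 is a closed polygon drawn with `<path>`. Its stroke #000000 means cut at S735, F1208. After flipping Y the toolpath is (38.452,49.864) → (72.194,7.334) → (123.324,245.315) → (38.452,49.864), returning to the start.

G21
G90
G00 X152.403 Y53.326
M3 S735
G01 X115.240 Y71.770 F1208
G01 X85.120 Y91.678 F1208
G01 X62.043 Y113.050 F1208
M5
G00 X177.124 Y222.637
M3 S735
G01 X111.566 Y192.875 F1208
G01 X173.372 Y145.698 F1208
G01 X23.864 Y43.875 F1208
M5
G00 X37.324 Y12.400
M3 S735
G01 X66.993 Y98.641 F1208
G01 X109.115 Y173.362 F1208
G01 X163.689 Y236.564 F1208
M5
G00 X38.452 Y49.864
M3 S735
G01 X72.194 Y7.334 F1208
G01 X123.324 Y245.315 F1208
G01 X38.452 Y49.864 F1208
M5
G00 X0.000 Y0.000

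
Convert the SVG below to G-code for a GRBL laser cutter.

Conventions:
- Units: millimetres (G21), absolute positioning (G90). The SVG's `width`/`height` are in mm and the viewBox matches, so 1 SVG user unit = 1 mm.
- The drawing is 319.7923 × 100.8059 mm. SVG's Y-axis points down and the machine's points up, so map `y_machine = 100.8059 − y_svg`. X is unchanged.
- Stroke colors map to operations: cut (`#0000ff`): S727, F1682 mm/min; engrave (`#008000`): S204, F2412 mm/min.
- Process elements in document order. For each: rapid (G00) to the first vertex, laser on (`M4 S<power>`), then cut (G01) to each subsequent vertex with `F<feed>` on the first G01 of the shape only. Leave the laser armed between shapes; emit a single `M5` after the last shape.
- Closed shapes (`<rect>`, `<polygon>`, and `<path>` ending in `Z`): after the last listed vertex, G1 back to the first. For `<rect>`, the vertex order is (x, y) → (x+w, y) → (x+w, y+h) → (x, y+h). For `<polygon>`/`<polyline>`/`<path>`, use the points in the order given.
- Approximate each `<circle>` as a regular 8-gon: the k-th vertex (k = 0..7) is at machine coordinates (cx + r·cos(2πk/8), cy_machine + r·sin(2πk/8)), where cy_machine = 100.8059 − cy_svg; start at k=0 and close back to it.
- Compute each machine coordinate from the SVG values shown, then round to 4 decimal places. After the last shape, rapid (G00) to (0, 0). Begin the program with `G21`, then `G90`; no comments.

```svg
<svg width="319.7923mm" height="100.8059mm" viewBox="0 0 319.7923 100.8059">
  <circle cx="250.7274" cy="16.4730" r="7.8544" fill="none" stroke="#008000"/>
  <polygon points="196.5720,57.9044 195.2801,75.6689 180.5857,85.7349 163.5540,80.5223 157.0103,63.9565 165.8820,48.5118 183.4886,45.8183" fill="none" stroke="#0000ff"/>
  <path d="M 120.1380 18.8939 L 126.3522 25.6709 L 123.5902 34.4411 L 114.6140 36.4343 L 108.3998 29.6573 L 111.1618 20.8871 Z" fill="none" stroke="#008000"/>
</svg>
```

G21
G90
G00 X258.5818 Y84.3329
M4 S204
G01 X256.2813 Y89.8868 F2412
G01 X250.7274 Y92.1873
G01 X245.1735 Y89.8868
G01 X242.8730 Y84.3329
G01 X245.1735 Y78.7790
G01 X250.7274 Y76.4785
G01 X256.2813 Y78.7790
G01 X258.5818 Y84.3329
G00 X196.5720 Y42.9015
M4 S727
G01 X195.2801 Y25.1370 F1682
G01 X180.5857 Y15.0710
G01 X163.5540 Y20.2836
G01 X157.0103 Y36.8494
G01 X165.8820 Y52.2941
G01 X183.4886 Y54.9876
G01 X196.5720 Y42.9015
G00 X120.1380 Y81.9120
M4 S204
G01 X126.3522 Y75.1350 F2412
G01 X123.5902 Y66.3648
G01 X114.6140 Y64.3716
G01 X108.3998 Y71.1486
G01 X111.1618 Y79.9188
G01 X120.1380 Y81.9120
M5
G00 X0.0000 Y0.0000

Since the viewBox matches the mm dimensions, user units are millimetres directly. The only transform is the Y-flip y_m = 100.8059 − y_svg.

Shape 1 is a circle drawn with `<circle>`. Its stroke #008000 means engrave at S204, F2412. After flipping Y the toolpath is (258.5818,84.3329) → (256.2813,89.8868) → (250.7274,92.1873) → (245.1735,89.8868) → (242.8730,84.3329) → (245.1735,78.7790) → (250.7274,76.4785) → (256.2813,78.7790) → (258.5818,84.3329), returning to the start.

Shape 2 is a regular polygon drawn with `<polygon>`. Its stroke #0000ff means cut at S727, F1682. After flipping Y the toolpath is (196.5720,42.9015) → (195.2801,25.1370) → (180.5857,15.0710) → (163.5540,20.2836) → (157.0103,36.8494) → (165.8820,52.2941) → (183.4886,54.9876) → (196.5720,42.9015), returning to the start.

Shape 3 is a regular polygon drawn with `<path>`. Its stroke #008000 means engrave at S204, F2412. After flipping Y the toolpath is (120.1380,81.9120) → (126.3522,75.1350) → (123.5902,66.3648) → (114.6140,64.3716) → (108.3998,71.1486) → (111.1618,79.9188) → (120.1380,81.9120), returning to the start.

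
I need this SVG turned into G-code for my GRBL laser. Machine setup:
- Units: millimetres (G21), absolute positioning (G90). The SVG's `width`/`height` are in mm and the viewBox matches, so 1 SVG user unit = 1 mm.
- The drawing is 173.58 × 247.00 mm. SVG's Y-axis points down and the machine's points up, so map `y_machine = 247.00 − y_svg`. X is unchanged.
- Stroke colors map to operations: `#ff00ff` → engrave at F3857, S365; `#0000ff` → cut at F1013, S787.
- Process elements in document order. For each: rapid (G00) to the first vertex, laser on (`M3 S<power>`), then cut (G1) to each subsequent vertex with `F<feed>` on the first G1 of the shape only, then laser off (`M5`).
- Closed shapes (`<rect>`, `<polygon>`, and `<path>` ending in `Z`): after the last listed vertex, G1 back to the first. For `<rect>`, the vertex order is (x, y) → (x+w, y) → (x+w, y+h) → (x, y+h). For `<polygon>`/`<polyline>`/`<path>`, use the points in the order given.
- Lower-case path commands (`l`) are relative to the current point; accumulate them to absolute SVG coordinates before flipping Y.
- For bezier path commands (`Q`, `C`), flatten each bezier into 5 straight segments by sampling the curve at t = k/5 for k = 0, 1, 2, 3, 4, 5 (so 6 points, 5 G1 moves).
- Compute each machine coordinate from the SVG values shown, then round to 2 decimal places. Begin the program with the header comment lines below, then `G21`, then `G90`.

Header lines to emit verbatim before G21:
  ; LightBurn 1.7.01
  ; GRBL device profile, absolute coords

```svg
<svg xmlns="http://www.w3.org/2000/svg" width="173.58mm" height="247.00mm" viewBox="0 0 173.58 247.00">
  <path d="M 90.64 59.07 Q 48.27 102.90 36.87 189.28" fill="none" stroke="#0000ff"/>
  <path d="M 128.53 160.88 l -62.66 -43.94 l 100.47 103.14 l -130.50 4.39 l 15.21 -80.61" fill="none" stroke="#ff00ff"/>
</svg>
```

; LightBurn 1.7.01
; GRBL device profile, absolute coords
G21
G90
G00 X90.64 Y187.93
M3 S787
G1 X74.93 Y168.70 F1013
G1 X61.70 Y146.06
G1 X50.95 Y120.02
G1 X42.67 Y90.57
G1 X36.87 Y57.72
M5
G00 X128.53 Y86.12
M3 S365
G1 X65.87 Y130.06 F3857
G1 X166.34 Y26.92
G1 X35.84 Y22.53
G1 X51.05 Y103.14
M5

1 u = 1 mm; y_m = 247.00 − y.

[1] `<path>` quadratic bezier, #0000ff→cut S787 F1013: (90.64,187.93) → (74.93,168.70) → (61.70,146.06) → (50.95,120.02) → (42.67,90.57) → (36.87,57.72)

[2] `<path>` open polyline, #ff00ff→engrave S365 F3857: (128.53,86.12) → (65.87,130.06) → (166.34,26.92) → (35.84,22.53) → (51.05,103.14)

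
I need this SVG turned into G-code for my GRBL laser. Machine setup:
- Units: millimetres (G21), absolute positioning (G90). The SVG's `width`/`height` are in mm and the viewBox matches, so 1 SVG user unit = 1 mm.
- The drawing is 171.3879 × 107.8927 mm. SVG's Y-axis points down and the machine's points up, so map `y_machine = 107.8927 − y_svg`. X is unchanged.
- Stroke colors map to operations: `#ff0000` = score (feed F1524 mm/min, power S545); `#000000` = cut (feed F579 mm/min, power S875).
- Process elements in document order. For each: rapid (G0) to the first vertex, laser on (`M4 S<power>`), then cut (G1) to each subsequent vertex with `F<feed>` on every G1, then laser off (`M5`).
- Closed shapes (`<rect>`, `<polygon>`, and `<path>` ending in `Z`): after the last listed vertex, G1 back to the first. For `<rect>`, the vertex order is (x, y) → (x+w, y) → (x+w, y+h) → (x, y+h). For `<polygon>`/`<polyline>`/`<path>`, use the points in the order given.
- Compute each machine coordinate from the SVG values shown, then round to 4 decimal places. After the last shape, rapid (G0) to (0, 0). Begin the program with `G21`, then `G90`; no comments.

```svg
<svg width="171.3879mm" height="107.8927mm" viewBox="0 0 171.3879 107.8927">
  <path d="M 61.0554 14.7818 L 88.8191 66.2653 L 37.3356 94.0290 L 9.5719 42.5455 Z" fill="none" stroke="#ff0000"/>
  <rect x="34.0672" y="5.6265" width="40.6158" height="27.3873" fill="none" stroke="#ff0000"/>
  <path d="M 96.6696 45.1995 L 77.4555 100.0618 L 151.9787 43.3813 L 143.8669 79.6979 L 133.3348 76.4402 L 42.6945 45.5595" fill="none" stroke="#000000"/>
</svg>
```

G21
G90
G0 X61.0554 Y93.1109
M4 S545
G1 X88.8191 Y41.6274 F1524
G1 X37.3356 Y13.8637 F1524
G1 X9.5719 Y65.3472 F1524
G1 X61.0554 Y93.1109 F1524
M5
G0 X34.0672 Y102.2662
M4 S545
G1 X74.6830 Y102.2662 F1524
G1 X74.6830 Y74.8789 F1524
G1 X34.0672 Y74.8789 F1524
G1 X34.0672 Y102.2662 F1524
M5
G0 X96.6696 Y62.6932
M4 S875
G1 X77.4555 Y7.8309 F579
G1 X151.9787 Y64.5114 F579
G1 X143.8669 Y28.1948 F579
G1 X133.3348 Y31.4525 F579
G1 X42.6945 Y62.3332 F579
M5
G0 X0.0000 Y0.0000

viewBox `0 0 171.3879 107.8927` with mm width/height → 1 unit = 1 mm. Flip: y_m = 107.8927 − y_svg.

**Shape 1** — `<path>` regular polygon, stroke `#ff0000` → score (S545, F1524). Machine vertices: (61.0554,93.1109) → (88.8191,41.6274) → (37.3356,13.8637) → (9.5719,65.3472) → (61.0554,93.1109). Closed: final G1 returns to the first vertex.

**Shape 2** — `<rect>` rectangle, stroke `#ff0000` → score (S545, F1524). Machine vertices: (34.0672,102.2662) → (74.6830,102.2662) → (74.6830,74.8789) → (34.0672,74.8789) → (34.0672,102.2662). Closed: final G1 returns to the first vertex.

**Shape 3** — `<path>` open polyline, stroke `#000000` → cut (S875, F579). Machine vertices: (96.6696,62.6932) → (77.4555,7.8309) → (151.9787,64.5114) → (143.8669,28.1948) → (133.3348,31.4525) → (42.6945,62.3332). Open path.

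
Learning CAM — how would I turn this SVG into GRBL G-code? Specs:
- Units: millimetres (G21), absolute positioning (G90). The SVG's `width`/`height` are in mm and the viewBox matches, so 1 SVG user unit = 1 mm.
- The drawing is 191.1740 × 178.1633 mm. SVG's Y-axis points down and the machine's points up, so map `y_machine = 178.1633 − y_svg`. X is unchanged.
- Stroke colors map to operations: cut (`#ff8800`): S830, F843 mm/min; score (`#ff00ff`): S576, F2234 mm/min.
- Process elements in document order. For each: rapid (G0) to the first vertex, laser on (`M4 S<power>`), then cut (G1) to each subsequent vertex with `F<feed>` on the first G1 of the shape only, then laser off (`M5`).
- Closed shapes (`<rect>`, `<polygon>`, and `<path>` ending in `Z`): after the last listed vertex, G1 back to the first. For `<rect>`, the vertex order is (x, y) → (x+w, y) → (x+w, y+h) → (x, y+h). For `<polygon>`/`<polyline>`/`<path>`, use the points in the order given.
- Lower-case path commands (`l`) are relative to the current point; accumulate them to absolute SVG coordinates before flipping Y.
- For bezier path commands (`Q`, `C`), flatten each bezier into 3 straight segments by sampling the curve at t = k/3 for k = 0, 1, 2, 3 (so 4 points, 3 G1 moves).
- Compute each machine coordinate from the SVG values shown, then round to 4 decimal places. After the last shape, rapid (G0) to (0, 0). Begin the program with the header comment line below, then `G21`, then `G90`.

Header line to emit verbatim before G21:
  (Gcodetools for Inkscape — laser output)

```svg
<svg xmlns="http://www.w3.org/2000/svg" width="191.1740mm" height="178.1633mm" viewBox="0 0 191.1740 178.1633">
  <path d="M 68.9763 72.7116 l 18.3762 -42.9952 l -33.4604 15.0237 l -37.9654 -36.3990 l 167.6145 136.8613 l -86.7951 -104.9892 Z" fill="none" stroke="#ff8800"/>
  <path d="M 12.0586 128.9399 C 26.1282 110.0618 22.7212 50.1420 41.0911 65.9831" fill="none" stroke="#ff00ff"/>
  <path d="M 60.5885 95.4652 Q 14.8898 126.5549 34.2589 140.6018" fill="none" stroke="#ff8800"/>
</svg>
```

(Gcodetools for Inkscape — laser output)
G21
G90
G0 X68.9763 Y105.4517
M4 S830
G1 X87.3525 Y148.4469 F843
G1 X53.8921 Y133.4232
G1 X15.9267 Y169.8222
G1 X183.5412 Y32.9609
G1 X96.7461 Y137.9501
G1 X68.9763 Y105.4517
M5
G0 X12.0586 Y49.2234
M4 S576
G1 X21.7565 Y77.4560 F2234
G1 X28.5263 Y107.0937
G1 X41.0911 Y112.1802
M5
G0 X60.5885 Y82.6981
M4 S830
G1 X37.3525 Y63.8653 F843
G1 X28.5759 Y48.8197
G1 X34.2589 Y37.5615
M5
G0 X0.0000 Y0.0000

viewBox `0 0 191.1740 178.1633` with mm width/height → 1 unit = 1 mm. Flip: y_m = 178.1633 − y_svg.

**Shape 1** — `<path>` closed polygon, stroke `#ff8800` → cut (S830, F843). Machine vertices: (68.9763,105.4517) → (87.3525,148.4469) → (53.8921,133.4232) → (15.9267,169.8222) → (183.5412,32.9609) → (96.7461,137.9501) → (68.9763,105.4517). Closed: final G1 returns to the first vertex.

**Shape 2** — `<path>` cubic bezier, stroke `#ff00ff` → score (S576, F2234). Control points (SVG): P0=(12.0586,128.9399), P1=(26.1282,110.0618), P2=(22.7212,50.1420), P3=(41.0911,65.9831); sampled at t=k/3. Machine vertices: (12.0586,49.2234) → (21.7565,77.4560) → (28.5263,107.0937) → (41.0911,112.1802). Open path.

**Shape 3** — `<path>` quadratic bezier, stroke `#ff8800` → cut (S830, F843). Control points (SVG): P0=(60.5885,95.4652), P1=(14.8898,126.5549), P2=(34.2589,140.6018); sampled at t=k/3. Machine vertices: (60.5885,82.6981) → (37.3525,63.8653) → (28.5759,48.8197) → (34.2589,37.5615). Open path.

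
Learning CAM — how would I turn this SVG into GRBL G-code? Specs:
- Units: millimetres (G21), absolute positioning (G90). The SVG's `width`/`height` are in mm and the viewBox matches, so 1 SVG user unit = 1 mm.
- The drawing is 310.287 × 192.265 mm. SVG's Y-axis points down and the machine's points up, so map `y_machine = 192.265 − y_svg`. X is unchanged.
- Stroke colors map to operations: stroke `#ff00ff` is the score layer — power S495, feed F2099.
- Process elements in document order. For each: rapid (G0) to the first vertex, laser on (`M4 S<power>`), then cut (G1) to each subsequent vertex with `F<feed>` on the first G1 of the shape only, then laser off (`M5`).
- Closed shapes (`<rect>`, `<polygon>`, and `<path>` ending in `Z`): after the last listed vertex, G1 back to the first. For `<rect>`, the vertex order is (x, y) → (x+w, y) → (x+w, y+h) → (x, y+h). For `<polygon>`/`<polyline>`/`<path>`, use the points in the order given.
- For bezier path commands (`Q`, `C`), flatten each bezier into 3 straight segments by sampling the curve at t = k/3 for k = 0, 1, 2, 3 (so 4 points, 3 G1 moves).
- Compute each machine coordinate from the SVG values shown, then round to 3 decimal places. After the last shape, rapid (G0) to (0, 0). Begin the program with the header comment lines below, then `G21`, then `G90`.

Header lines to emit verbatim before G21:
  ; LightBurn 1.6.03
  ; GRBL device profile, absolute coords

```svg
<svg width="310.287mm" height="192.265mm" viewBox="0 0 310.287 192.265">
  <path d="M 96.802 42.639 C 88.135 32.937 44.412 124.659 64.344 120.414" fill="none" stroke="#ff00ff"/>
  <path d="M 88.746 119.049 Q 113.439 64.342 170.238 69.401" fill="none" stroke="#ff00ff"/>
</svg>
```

Since the viewBox matches the mm dimensions, user units are millimetres directly. The only transform is the Y-flip y_m = 192.265 − y_svg.

Shape 1 is a cubic bezier drawn with `<path>`. Its stroke #ff00ff means score at S495, F2099. After flipping Y the toolpath is (96.802,149.626) → (80.106,132.831) → (61.974,92.284) → (64.344,71.851).

Shape 2 is a quadratic bezier drawn with `<path>`. Its stroke #ff00ff means score at S495, F2099. After flipping Y the toolpath is (88.746,73.216) → (108.775,103.047) → (135.939,119.596) → (170.238,122.864).

; LightBurn 1.6.03
; GRBL device profile, absolute coords
G21
G90
G0 X96.802 Y149.626
M4 S495
G1 X80.106 Y132.831 F2099
G1 X61.974 Y92.284
G1 X64.344 Y71.851
M5
G0 X88.746 Y73.216
M4 S495
G1 X108.775 Y103.047 F2099
G1 X135.939 Y119.596
G1 X170.238 Y122.864
M5
G0 X0.000 Y0.000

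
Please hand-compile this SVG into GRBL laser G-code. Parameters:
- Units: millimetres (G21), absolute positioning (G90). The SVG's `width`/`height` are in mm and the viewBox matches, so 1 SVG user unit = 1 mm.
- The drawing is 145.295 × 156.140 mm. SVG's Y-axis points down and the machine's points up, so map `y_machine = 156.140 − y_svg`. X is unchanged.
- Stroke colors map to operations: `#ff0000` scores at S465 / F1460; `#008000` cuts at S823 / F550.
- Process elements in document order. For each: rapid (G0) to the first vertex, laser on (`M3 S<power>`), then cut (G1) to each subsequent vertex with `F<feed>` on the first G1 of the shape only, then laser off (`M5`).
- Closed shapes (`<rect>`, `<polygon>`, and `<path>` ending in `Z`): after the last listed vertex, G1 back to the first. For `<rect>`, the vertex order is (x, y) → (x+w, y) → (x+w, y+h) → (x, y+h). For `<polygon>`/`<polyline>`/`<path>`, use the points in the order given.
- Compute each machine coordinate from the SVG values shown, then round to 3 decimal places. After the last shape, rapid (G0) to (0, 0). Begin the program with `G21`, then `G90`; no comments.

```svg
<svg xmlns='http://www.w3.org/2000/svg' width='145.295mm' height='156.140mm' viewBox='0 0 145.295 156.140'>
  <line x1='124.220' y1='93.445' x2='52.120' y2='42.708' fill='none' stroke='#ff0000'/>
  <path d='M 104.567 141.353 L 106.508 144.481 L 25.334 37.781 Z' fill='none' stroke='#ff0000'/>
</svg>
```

G21
G90
G0 X124.220 Y62.695
M3 S465
G1 X52.120 Y113.432 F1460
M5
G0 X104.567 Y14.787
M3 S465
G1 X106.508 Y11.659 F1460
G1 X25.334 Y118.359
G1 X104.567 Y14.787
M5
G0 X0.000 Y0.000

1 u = 1 mm; y_m = 156.140 − y.

[1] `<line>` line segment, #ff0000→score S465 F1460: (124.220,62.695) → (52.120,113.432)

[2] `<path>` closed polygon, #ff0000→score S465 F1460: (104.567,14.787) → (106.508,11.659) → (25.334,118.359) → (104.567,14.787) (closed)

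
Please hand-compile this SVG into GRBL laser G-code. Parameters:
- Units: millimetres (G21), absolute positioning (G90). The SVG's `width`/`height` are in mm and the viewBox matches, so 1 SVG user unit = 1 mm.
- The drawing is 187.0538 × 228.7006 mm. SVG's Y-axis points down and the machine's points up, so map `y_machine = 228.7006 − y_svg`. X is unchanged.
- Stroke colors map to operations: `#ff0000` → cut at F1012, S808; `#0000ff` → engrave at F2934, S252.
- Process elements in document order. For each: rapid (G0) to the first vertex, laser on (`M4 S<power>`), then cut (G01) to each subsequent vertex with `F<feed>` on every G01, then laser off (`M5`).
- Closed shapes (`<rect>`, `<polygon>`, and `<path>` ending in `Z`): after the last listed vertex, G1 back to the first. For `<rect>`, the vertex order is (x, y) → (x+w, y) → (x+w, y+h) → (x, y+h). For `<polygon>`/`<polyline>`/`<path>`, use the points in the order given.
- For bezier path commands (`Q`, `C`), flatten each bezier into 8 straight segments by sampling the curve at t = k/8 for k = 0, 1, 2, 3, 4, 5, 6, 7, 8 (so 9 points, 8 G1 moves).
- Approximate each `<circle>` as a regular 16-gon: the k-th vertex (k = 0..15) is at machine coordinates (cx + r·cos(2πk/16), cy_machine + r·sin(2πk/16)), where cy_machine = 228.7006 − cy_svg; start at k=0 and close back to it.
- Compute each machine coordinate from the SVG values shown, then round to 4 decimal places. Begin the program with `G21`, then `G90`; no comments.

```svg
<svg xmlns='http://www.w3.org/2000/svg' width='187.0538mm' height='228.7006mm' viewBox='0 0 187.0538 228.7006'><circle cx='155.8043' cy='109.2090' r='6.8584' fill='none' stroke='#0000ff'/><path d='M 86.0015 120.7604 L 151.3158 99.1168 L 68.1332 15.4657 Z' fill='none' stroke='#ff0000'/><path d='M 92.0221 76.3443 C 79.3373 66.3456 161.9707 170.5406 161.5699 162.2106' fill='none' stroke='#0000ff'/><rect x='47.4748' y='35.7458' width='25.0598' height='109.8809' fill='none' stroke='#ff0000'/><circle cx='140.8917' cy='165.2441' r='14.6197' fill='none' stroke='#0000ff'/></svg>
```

G21
G90
G0 X162.6627 Y119.4916
M4 S252
G01 X162.1406 Y122.1162 F2934
G01 X160.6539 Y124.3412 F2934
G01 X158.4289 Y125.8279 F2934
G01 X155.8043 Y126.3500 F2934
G01 X153.1797 Y125.8279 F2934
G01 X150.9547 Y124.3412 F2934
G01 X149.4680 Y122.1162 F2934
G01 X148.9459 Y119.4916 F2934
G01 X149.4680 Y116.8670 F2934
G01 X150.9547 Y114.6420 F2934
G01 X153.1797 Y113.1553 F2934
G01 X155.8043 Y112.6332 F2934
G01 X158.4289 Y113.1553 F2934
G01 X160.6539 Y114.6420 F2934
G01 X162.1406 Y116.8670 F2934
G01 X162.6627 Y119.4916 F2934
M5
G0 X86.0015 Y107.9402
M4 S808
G01 X151.3158 Y129.5838 F1012
G01 X68.1332 Y213.2349 F1012
G01 X86.0015 Y107.9402 F1012
M5
G0 X92.0221 Y152.3563
M4 S252
G01 X91.3850 Y151.1958 F2934
G01 X97.5939 Y141.9865 F2934
G01 X108.5588 Y127.3852 F2934
G01 X122.1895 Y110.0489 F2934
G01 X136.3960 Y92.6344 F2934
G01 X149.0883 Y77.7985 F2934
G01 X158.1763 Y68.1980 F2934
G01 X161.5699 Y66.4900 F2934
M5
G0 X47.4748 Y192.9548
M4 S808
G01 X72.5346 Y192.9548 F1012
G01 X72.5346 Y83.0739 F1012
G01 X47.4748 Y83.0739 F1012
G01 X47.4748 Y192.9548 F1012
M5
G0 X155.5114 Y63.4565
M4 S252
G01 X154.3985 Y69.0512 F2934
G01 X151.2294 Y73.7942 F2934
G01 X146.4864 Y76.9633 F2934
G01 X140.8917 Y78.0762 F2934
G01 X135.2970 Y76.9633 F2934
G01 X130.5540 Y73.7942 F2934
G01 X127.3849 Y69.0512 F2934
G01 X126.2720 Y63.4565 F2934
G01 X127.3849 Y57.8618 F2934
G01 X130.5540 Y53.1188 F2934
G01 X135.2970 Y49.9497 F2934
G01 X140.8917 Y48.8368 F2934
G01 X146.4864 Y49.9497 F2934
G01 X151.2294 Y53.1188 F2934
G01 X154.3985 Y57.8618 F2934
G01 X155.5114 Y63.4565 F2934
M5

Since the viewBox matches the mm dimensions, user units are millimetres directly. The only transform is the Y-flip y_m = 228.7006 − y_svg.

Shape 1 is a circle drawn with `<circle>`. Its stroke #0000ff means engrave at S252, F2934. After flipping Y the toolpath is (162.6627,119.4916) → (162.1406,122.1162) → (160.6539,124.3412) → (158.4289,125.8279) → (155.8043,126.3500) → (153.1797,125.8279) → (150.9547,124.3412) → (149.4680,122.1162) → (148.9459,119.4916) → (149.4680,116.8670) → (150.9547,114.6420) → (153.1797,113.1553) → (155.8043,112.6332) → (158.4289,113.1553) → (160.6539,114.6420) → (162.1406,116.8670) → (162.6627,119.4916), returning to the start.

Shape 2 is a closed polygon drawn with `<path>`. Its stroke #ff0000 means cut at S808, F1012. After flipping Y the toolpath is (86.0015,107.9402) → (151.3158,129.5838) → (68.1332,213.2349) → (86.0015,107.9402), returning to the start.

Shape 3 is a cubic bezier drawn with `<path>`. Its stroke #0000ff means engrave at S252, F2934. After flipping Y the toolpath is (92.0221,152.3563) → (91.3850,151.1958) → (97.5939,141.9865) → (108.5588,127.3852) → (122.1895,110.0489) → (136.3960,92.6344) → (149.0883,77.7985) → (158.1763,68.1980) → (161.5699,66.4900).

Shape 4 is a rectangle drawn with `<rect>`. Its stroke #ff0000 means cut at S808, F1012. After flipping Y the toolpath is (47.4748,192.9548) → (72.5346,192.9548) → (72.5346,83.0739) → (47.4748,83.0739) → (47.4748,192.9548), returning to the start.

Shape 5 is a circle drawn with `<circle>`. Its stroke #0000ff means engrave at S252, F2934. After flipping Y the toolpath is (155.5114,63.4565) → (154.3985,69.0512) → (151.2294,73.7942) → (146.4864,76.9633) → (140.8917,78.0762) → (135.2970,76.9633) → (130.5540,73.7942) → (127.3849,69.0512) → (126.2720,63.4565) → (127.3849,57.8618) → (130.5540,53.1188) → (135.2970,49.9497) → (140.8917,48.8368) → (146.4864,49.9497) → (151.2294,53.1188) → (154.3985,57.8618) → (155.5114,63.4565), returning to the start.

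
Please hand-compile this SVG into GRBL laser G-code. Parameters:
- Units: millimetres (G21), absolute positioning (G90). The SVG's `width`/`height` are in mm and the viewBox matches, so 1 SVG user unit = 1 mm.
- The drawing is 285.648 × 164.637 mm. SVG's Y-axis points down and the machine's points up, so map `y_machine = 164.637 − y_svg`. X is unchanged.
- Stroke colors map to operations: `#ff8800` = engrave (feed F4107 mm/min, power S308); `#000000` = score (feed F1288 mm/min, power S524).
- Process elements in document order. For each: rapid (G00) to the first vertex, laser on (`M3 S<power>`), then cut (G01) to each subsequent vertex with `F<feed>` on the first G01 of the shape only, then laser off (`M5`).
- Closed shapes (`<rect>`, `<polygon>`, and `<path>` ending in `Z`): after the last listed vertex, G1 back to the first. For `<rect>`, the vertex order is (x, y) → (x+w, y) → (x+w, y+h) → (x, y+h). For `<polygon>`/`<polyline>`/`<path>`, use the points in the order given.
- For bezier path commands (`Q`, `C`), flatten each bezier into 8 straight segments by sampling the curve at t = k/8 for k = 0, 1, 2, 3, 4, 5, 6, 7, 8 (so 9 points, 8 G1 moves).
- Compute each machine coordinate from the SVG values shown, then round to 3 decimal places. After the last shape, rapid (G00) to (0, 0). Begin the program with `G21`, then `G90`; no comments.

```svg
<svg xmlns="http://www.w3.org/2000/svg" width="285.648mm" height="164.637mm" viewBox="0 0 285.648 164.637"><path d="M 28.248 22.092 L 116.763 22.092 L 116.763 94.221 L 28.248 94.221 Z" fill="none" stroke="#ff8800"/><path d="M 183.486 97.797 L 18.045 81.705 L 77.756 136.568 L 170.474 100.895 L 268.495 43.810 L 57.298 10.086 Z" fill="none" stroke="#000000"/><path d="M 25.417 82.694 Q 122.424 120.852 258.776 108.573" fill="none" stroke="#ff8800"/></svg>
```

Since the viewBox matches the mm dimensions, user units are millimetres directly. The only transform is the Y-flip y_m = 164.637 − y_svg.

Shape 1 is a rectangle drawn with `<path>`. Its stroke #ff8800 means engrave at S308, F4107. After flipping Y the toolpath is (28.248,142.545) → (116.763,142.545) → (116.763,70.416) → (28.248,70.416) → (28.248,142.545), returning to the start.

Shape 2 is a closed polygon drawn with `<path>`. Its stroke #000000 means score at S524, F1288. After flipping Y the toolpath is (183.486,66.840) → (18.045,82.932) → (77.756,28.069) → (170.474,63.742) → (268.495,120.827) → (57.298,154.551) → (183.486,66.840), returning to the start.

Shape 3 is a quadratic bezier drawn with `<path>`. Its stroke #ff8800 means engrave at S308, F4107. After flipping Y the toolpath is (25.417,81.943) → (50.284,73.192) → (76.380,66.016) → (103.705,60.417) → (132.260,56.394) → (162.045,53.947) → (193.059,53.077) → (225.303,53.782) → (258.776,56.064).

G21
G90
G00 X28.248 Y142.545
M3 S308
G01 X116.763 Y142.545 F4107
G01 X116.763 Y70.416
G01 X28.248 Y70.416
G01 X28.248 Y142.545
M5
G00 X183.486 Y66.840
M3 S524
G01 X18.045 Y82.932 F1288
G01 X77.756 Y28.069
G01 X170.474 Y63.742
G01 X268.495 Y120.827
G01 X57.298 Y154.551
G01 X183.486 Y66.840
M5
G00 X25.417 Y81.943
M3 S308
G01 X50.284 Y73.192 F4107
G01 X76.380 Y66.016
G01 X103.705 Y60.417
G01 X132.260 Y56.394
G01 X162.045 Y53.947
G01 X193.059 Y53.077
G01 X225.303 Y53.782
G01 X258.776 Y56.064
M5
G00 X0.000 Y0.000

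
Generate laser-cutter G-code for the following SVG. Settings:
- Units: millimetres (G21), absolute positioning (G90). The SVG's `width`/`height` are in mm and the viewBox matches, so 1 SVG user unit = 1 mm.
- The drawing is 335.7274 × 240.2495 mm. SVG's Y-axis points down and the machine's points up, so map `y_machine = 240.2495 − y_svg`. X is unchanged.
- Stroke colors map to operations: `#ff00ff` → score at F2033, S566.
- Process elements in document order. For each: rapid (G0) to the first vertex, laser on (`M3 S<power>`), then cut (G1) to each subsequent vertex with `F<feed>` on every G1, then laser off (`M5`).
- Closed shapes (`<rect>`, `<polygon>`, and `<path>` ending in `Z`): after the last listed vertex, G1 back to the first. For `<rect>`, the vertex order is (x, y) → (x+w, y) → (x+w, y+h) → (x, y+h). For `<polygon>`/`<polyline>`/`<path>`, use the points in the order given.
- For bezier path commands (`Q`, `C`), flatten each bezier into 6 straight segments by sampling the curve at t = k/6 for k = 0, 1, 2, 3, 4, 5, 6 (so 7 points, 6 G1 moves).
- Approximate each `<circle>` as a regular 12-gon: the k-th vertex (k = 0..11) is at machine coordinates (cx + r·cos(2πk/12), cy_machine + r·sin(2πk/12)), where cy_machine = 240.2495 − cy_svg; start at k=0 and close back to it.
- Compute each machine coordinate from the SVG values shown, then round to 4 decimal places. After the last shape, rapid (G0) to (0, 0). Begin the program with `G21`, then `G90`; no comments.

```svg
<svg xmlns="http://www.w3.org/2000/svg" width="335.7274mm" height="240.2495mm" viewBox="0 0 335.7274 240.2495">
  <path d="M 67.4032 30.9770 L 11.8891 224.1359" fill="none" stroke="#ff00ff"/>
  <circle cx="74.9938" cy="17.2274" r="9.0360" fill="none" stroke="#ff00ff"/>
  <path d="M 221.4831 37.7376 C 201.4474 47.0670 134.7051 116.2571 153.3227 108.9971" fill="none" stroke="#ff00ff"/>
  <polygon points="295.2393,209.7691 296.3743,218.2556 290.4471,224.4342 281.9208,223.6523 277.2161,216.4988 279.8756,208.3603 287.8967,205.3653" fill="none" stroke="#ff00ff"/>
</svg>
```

G21
G90
G0 X67.4032 Y209.2725
M3 S566
G1 X11.8891 Y16.1136 F2033
M5
G0 X84.0298 Y223.0221
M3 S566
G1 X82.8192 Y227.5401 F2033
G1 X79.5118 Y230.8475 F2033
G1 X74.9938 Y232.0581 F2033
G1 X70.4758 Y230.8475 F2033
G1 X67.1684 Y227.5401 F2033
G1 X65.9578 Y223.0221 F2033
G1 X67.1684 Y218.5041 F2033
G1 X70.4758 Y215.1967 F2033
G1 X74.9938 Y213.9861 F2033
G1 X79.5118 Y215.1967 F2033
G1 X82.8192 Y218.5041 F2033
G1 X84.0298 Y223.0221 F2033
M5
G0 X221.4831 Y202.5119
M3 S566
G1 X208.1845 Y193.4899 F2033
G1 X190.7699 Y178.2775 F2033
G1 X172.9079 Y160.6611 F2033
G1 X158.2670 Y144.4272 F2033
G1 X150.5158 Y133.3622 F2033
G1 X153.3227 Y131.2524 F2033
M5
G0 X295.2393 Y30.4804
M3 S566
G1 X296.3743 Y21.9939 F2033
G1 X290.4471 Y15.8153 F2033
G1 X281.9208 Y16.5972 F2033
G1 X277.2161 Y23.7507 F2033
G1 X279.8756 Y31.8892 F2033
G1 X287.8967 Y34.8842 F2033
G1 X295.2393 Y30.4804 F2033
M5
G0 X0.0000 Y0.0000

1 u = 1 mm; y_m = 240.2495 − y.

[1] `<path>` line segment, #ff00ff→score S566 F2033: (67.4032,209.2725) → (11.8891,16.1136)

[2] `<circle>` circle, #ff00ff→score S566 F2033: (84.0298,223.0221) → (82.8192,227.5401) → (79.5118,230.8475) → (74.9938,232.0581) → (70.4758,230.8475) → (67.1684,227.5401) → (65.9578,223.0221) → (67.1684,218.5041) → (70.4758,215.1967) → (74.9938,213.9861) → (79.5118,215.1967) → (82.8192,218.5041) → (84.0298,223.0221) (closed)

[3] `<path>` cubic bezier, #ff00ff→score S566 F2033: (221.4831,202.5119) → (208.1845,193.4899) → (190.7699,178.2775) → (172.9079,160.6611) → (158.2670,144.4272) → (150.5158,133.3622) → (153.3227,131.2524)

[4] `<polygon>` regular polygon, #ff00ff→score S566 F2033: (295.2393,30.4804) → (296.3743,21.9939) → (290.4471,15.8153) → (281.9208,16.5972) → (277.2161,23.7507) → (279.8756,31.8892) → (287.8967,34.8842) → (295.2393,30.4804) (closed)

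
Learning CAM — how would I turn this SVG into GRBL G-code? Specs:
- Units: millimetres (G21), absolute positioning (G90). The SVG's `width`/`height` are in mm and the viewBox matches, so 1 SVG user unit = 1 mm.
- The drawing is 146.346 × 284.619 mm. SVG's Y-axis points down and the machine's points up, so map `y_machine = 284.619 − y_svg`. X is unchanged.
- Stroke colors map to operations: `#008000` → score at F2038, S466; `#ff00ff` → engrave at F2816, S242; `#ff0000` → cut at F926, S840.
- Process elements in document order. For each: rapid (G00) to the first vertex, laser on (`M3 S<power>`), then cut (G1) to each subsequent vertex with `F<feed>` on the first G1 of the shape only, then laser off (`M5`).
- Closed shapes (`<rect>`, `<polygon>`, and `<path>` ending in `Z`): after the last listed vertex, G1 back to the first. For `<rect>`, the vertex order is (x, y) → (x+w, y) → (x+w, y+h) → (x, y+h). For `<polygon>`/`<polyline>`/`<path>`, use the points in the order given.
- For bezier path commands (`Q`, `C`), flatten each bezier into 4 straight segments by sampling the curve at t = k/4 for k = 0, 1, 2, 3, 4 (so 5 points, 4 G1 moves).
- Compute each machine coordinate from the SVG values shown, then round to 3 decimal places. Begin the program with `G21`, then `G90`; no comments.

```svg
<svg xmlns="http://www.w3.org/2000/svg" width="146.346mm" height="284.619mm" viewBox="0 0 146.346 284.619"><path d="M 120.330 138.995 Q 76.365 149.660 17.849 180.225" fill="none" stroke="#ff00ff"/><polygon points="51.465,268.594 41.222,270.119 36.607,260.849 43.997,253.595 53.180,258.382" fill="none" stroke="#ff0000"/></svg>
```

viewBox `0 0 146.346 284.619` with mm width/height → 1 unit = 1 mm. Flip: y_m = 284.619 − y_svg.

**Shape 1** — `<path>` quadratic bezier, stroke `#ff00ff` → engrave (S242, F2816). Control points (SVG): P0=(120.330,138.995), P1=(76.365,149.660), P2=(17.849,180.225); sampled at t=k/4. Machine vertices: (120.330,145.624) → (97.438,139.048) → (72.727,129.984) → (46.198,118.433) → (17.849,104.394). Open path.

**Shape 2** — `<polygon>` regular polygon, stroke `#ff0000` → cut (S840, F926). Machine vertices: (51.465,16.025) → (41.222,14.500) → (36.607,23.770) → (43.997,31.024) → (53.180,26.237) → (51.465,16.025). Closed: final G1 returns to the first vertex.

G21
G90
G00 X120.330 Y145.624
M3 S242
G1 X97.438 Y139.048 F2816
G1 X72.727 Y129.984
G1 X46.198 Y118.433
G1 X17.849 Y104.394
M5
G00 X51.465 Y16.025
M3 S840
G1 X41.222 Y14.500 F926
G1 X36.607 Y23.770
G1 X43.997 Y31.024
G1 X53.180 Y26.237
G1 X51.465 Y16.025
M5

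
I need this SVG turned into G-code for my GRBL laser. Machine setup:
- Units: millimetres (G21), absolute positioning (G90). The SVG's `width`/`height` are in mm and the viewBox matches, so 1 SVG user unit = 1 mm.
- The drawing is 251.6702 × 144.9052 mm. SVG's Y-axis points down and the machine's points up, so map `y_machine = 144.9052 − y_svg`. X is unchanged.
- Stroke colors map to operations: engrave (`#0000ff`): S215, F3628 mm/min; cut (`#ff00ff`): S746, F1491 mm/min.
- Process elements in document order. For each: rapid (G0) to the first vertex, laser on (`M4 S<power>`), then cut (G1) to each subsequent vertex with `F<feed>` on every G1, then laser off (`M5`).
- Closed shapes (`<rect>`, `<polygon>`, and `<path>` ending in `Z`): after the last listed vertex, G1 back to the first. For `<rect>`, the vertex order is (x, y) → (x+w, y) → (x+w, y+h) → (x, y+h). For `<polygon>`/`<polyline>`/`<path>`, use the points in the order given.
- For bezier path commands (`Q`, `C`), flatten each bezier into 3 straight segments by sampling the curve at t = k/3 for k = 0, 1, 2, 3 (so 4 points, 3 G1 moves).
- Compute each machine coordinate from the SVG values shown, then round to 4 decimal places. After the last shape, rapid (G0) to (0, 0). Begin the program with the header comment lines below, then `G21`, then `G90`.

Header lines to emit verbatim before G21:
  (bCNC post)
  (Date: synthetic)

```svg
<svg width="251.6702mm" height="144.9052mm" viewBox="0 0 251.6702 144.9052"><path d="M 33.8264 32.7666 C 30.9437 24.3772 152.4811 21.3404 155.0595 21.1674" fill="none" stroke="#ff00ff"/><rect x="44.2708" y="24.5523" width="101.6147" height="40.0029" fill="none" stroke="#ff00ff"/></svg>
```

(bCNC post)
(Date: synthetic)
G21
G90
G0 X33.8264 Y112.1386
M4 S746
G1 X63.4030 Y118.8360 F1491
G1 X121.8421 Y122.5180 F1491
G1 X155.0595 Y123.7378 F1491
M5
G0 X44.2708 Y120.3529
M4 S746
G1 X145.8855 Y120.3529 F1491
G1 X145.8855 Y80.3500 F1491
G1 X44.2708 Y80.3500 F1491
G1 X44.2708 Y120.3529 F1491
M5
G0 X0.0000 Y0.0000

1 u = 1 mm; y_m = 144.9052 − y.

[1] `<path>` cubic bezier, #ff00ff→cut S746 F1491: (33.8264,112.1386) → (63.4030,118.8360) → (121.8421,122.5180) → (155.0595,123.7378)

[2] `<rect>` rectangle, #ff00ff→cut S746 F1491: (44.2708,120.3529) → (145.8855,120.3529) → (145.8855,80.3500) → (44.2708,80.3500) → (44.2708,120.3529) (closed)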